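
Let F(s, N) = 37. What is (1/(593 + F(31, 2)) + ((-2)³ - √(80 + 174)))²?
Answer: 126204121/396900 + 5039*√254/315 ≈ 572.92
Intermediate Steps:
(1/(593 + F(31, 2)) + ((-2)³ - √(80 + 174)))² = (1/(593 + 37) + ((-2)³ - √(80 + 174)))² = (1/630 + (-8 - √254))² = (-5039/630 - √254)²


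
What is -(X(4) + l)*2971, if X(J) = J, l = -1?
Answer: -8913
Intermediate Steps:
-(X(4) + l)*2971 = -(4 - 1)*2971 = -1*3*2971 = -3*2971 = -8913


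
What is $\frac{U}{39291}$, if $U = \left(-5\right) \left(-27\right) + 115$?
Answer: $\frac{250}{39291} \approx 0.0063628$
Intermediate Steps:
$U = 250$ ($U = 135 + 115 = 250$)
$\frac{U}{39291} = \frac{250}{39291}$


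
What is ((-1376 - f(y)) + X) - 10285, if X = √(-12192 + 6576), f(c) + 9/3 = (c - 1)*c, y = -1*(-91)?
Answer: -19848 + 12*I*√39 ≈ -19848.0 + 74.94*I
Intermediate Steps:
y = 91
f(c) = -3 + c*(-1 + c) (f(c) = -3 + (c - 1)*c = -3 + (-1 + c)*c = -3 + c*(-1 + c))
X = 12*I*√39 (X = √(-5616) = 12*I*√39 ≈ 74.94*I)
((-1376 - f(y)) + X) - 10285 = ((-1376 - (-3 + 91² - 1*91)) + 12*I*√39) - 10285 = ((-1376 - (-3 + 8281 - 91)) + 12*I*√39) - 10285 = ((-1376 - 1*8187) + 12*I*√39) - 10285 = ((-1376 - 8187) + 12*I*√39) - 10285 = (-9563 + 12*I*√39) - 10285 = -19848 + 12*I*√39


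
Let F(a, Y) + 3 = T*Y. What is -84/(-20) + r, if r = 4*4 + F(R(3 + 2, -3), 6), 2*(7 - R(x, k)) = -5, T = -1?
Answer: 56/5 ≈ 11.200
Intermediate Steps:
R(x, k) = 19/2 (R(x, k) = 7 - ½*(-5) = 7 + 5/2 = 19/2)
F(a, Y) = -3 - Y
r = 7 (r = 4*4 + (-3 - 1*6) = 16 + (-3 - 6) = 16 - 9 = 7)
-84/(-20) + r = -84/(-20) + 7 = -84*(-1/20) + 7 = 21/5 + 7 = 56/5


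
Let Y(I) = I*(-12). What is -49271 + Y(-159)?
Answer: -47363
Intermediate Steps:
Y(I) = -12*I
-49271 + Y(-159) = -49271 - 12*(-159) = -49271 + 1908 = -47363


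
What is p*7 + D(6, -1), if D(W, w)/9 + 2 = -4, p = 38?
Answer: 212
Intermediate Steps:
D(W, w) = -54 (D(W, w) = -18 + 9*(-4) = -18 - 36 = -54)
p*7 + D(6, -1) = 38*7 - 54 = 266 - 54 = 212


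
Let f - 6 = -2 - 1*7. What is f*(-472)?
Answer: 1416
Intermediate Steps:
f = -3 (f = 6 + (-2 - 1*7) = 6 + (-2 - 7) = 6 - 9 = -3)
f*(-472) = -3*(-472) = 1416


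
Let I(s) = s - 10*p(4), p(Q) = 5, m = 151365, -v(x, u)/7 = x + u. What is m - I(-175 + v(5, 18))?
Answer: 151751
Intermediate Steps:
v(x, u) = -7*u - 7*x (v(x, u) = -7*(x + u) = -7*(u + x) = -7*u - 7*x)
I(s) = -50 + s (I(s) = s - 10*5 = s - 50 = -50 + s)
m - I(-175 + v(5, 18)) = 151365 - (-50 + (-175 + (-7*18 - 7*5))) = 151365 - (-50 + (-175 + (-126 - 35))) = 151365 - (-50 + (-175 - 161)) = 151365 - (-50 - 336) = 151365 - 1*(-386) = 151365 + 386 = 151751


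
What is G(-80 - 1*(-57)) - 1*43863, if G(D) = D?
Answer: -43886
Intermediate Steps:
G(-80 - 1*(-57)) - 1*43863 = (-80 - 1*(-57)) - 1*43863 = (-80 + 57) - 43863 = -23 - 43863 = -43886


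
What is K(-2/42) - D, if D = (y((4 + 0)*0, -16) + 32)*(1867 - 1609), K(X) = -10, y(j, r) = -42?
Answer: 2570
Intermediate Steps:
D = -2580 (D = (-42 + 32)*(1867 - 1609) = -10*258 = -2580)
K(-2/42) - D = -10 - 1*(-2580) = -10 + 2580 = 2570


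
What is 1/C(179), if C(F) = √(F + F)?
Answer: √358/358 ≈ 0.052852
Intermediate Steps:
C(F) = √2*√F (C(F) = √(2*F) = √2*√F)
1/C(179) = 1/(√2*√179) = 1/(√358) = √358/358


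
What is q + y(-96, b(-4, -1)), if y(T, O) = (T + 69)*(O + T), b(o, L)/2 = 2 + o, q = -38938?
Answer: -36238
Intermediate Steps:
b(o, L) = 4 + 2*o (b(o, L) = 2*(2 + o) = 4 + 2*o)
y(T, O) = (69 + T)*(O + T)
q + y(-96, b(-4, -1)) = -38938 + ((-96)**2 + 69*(4 + 2*(-4)) + 69*(-96) + (4 + 2*(-4))*(-96)) = -38938 + (9216 + 69*(4 - 8) - 6624 + (4 - 8)*(-96)) = -38938 + (9216 + 69*(-4) - 6624 - 4*(-96)) = -38938 + (9216 - 276 - 6624 + 384) = -38938 + 2700 = -36238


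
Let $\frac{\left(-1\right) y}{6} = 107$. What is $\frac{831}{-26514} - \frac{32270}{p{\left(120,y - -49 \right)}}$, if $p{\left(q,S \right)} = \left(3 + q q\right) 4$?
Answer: $- \frac{12548366}{21215619} \approx -0.59147$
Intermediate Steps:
$y = -642$ ($y = \left(-6\right) 107 = -642$)
$p{\left(q,S \right)} = 12 + 4 q^{2}$ ($p{\left(q,S \right)} = \left(3 + q^{2}\right) 4 = 12 + 4 q^{2}$)
$\frac{831}{-26514} - \frac{32270}{p{\left(120,y - -49 \right)}} = \frac{831}{-26514} - \frac{32270}{12 + 4 \cdot 120^{2}} = 831 \left(- \frac{1}{26514}\right) - \frac{32270}{12 + 4 \cdot 14400} = - \frac{277}{8838} - \frac{32270}{12 + 57600} = - \frac{277}{8838} - \frac{32270}{57612} = - \frac{277}{8838} - \frac{16135}{28806} = - \frac{12548366}{21215619}$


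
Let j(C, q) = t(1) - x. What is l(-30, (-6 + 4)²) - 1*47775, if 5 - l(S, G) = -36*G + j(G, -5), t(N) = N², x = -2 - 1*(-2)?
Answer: -47627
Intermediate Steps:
x = 0 (x = -2 + 2 = 0)
j(C, q) = 1 (j(C, q) = 1² - 1*0 = 1 + 0 = 1)
l(S, G) = 4 + 36*G (l(S, G) = 5 - (-36*G + 1) = 5 - (1 - 36*G) = 5 + (-1 + 36*G) = 4 + 36*G)
l(-30, (-6 + 4)²) - 1*47775 = (4 + 36*(-6 + 4)²) - 1*47775 = (4 + 36*(-2)²) - 47775 = (4 + 36*4) - 47775 = (4 + 144) - 47775 = 148 - 47775 = -47627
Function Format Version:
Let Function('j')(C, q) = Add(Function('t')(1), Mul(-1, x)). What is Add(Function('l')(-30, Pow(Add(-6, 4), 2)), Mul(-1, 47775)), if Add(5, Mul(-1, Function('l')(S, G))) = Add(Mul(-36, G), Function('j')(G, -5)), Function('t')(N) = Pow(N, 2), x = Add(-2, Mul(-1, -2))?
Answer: -47627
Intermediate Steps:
x = 0 (x = Add(-2, 2) = 0)
Function('j')(C, q) = 1 (Function('j')(C, q) = Add(Pow(1, 2), Mul(-1, 0)) = Add(1, 0) = 1)
Function('l')(S, G) = Add(4, Mul(36, G)) (Function('l')(S, G) = Add(5, Mul(-1, Add(Mul(-36, G), 1))) = Add(5, Mul(-1, Add(1, Mul(-36, G)))) = Add(5, Add(-1, Mul(36, G))) = Add(4, Mul(36, G)))
Add(Function('l')(-30, Pow(Add(-6, 4), 2)), Mul(-1, 47775)) = Add(Add(4, Mul(36, Pow(Add(-6, 4), 2))), Mul(-1, 47775)) = Add(Add(4, Mul(36, Pow(-2, 2))), -47775) = Add(Add(4, Mul(36, 4)), -47775) = Add(Add(4, 144), -47775) = Add(148, -47775) = -47627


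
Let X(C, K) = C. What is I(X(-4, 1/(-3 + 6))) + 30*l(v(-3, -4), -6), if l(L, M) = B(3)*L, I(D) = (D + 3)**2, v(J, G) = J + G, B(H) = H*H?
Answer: -1889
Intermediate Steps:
B(H) = H**2
v(J, G) = G + J
I(D) = (3 + D)**2
l(L, M) = 9*L (l(L, M) = 3**2*L = 9*L)
I(X(-4, 1/(-3 + 6))) + 30*l(v(-3, -4), -6) = (3 - 4)**2 + 30*(9*(-4 - 3)) = (-1)**2 + 30*(9*(-7)) = 1 + 30*(-63) = 1 - 1890 = -1889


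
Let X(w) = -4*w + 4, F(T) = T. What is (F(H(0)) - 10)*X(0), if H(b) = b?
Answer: -40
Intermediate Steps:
X(w) = 4 - 4*w
(F(H(0)) - 10)*X(0) = (0 - 10)*(4 - 4*0) = -10*(4 + 0) = -10*4 = -40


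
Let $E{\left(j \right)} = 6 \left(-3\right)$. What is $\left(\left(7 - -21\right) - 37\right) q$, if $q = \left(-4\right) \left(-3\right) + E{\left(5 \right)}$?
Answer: $54$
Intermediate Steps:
$E{\left(j \right)} = -18$
$q = -6$ ($q = \left(-4\right) \left(-3\right) - 18 = 12 - 18 = -6$)
$\left(\left(7 - -21\right) - 37\right) q = \left(\left(7 - -21\right) - 37\right) \left(-6\right) = \left(\left(7 + 21\right) - 37\right) \left(-6\right) = \left(28 - 37\right) \left(-6\right) = \left(-9\right) \left(-6\right) = 54$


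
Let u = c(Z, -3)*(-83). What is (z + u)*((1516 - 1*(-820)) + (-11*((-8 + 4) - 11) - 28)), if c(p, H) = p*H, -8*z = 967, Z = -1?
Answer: -7317607/8 ≈ -9.1470e+5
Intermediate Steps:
z = -967/8 (z = -1/8*967 = -967/8 ≈ -120.88)
c(p, H) = H*p
u = -249 (u = -3*(-1)*(-83) = 3*(-83) = -249)
(z + u)*((1516 - 1*(-820)) + (-11*((-8 + 4) - 11) - 28)) = (-967/8 - 249)*((1516 - 1*(-820)) + (-11*((-8 + 4) - 11) - 28)) = -2959*((1516 + 820) + (-11*(-4 - 11) - 28))/8 = -2959*(2336 + (-11*(-15) - 28))/8 = -2959*(2336 + (165 - 28))/8 = -2959*(2336 + 137)/8 = -2959/8*2473 = -7317607/8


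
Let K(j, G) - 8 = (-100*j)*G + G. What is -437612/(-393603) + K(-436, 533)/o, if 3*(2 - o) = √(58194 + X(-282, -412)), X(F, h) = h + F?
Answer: -11758727936089/1615571628 - 1742950575*√23/28732 ≈ -2.9821e+5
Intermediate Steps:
X(F, h) = F + h
K(j, G) = 8 + G - 100*G*j (K(j, G) = 8 + ((-100*j)*G + G) = 8 + (-100*G*j + G) = 8 + (G - 100*G*j) = 8 + G - 100*G*j)
o = 2 - 50*√23/3 (o = 2 - √(58194 + (-282 - 412))/3 = 2 - √(58194 - 694)/3 = 2 - 50*√23/3 ≈ -77.931)
-437612/(-393603) + K(-436, 533)/o = -437612/(-393603) + (8 + 533 - 100*533*(-436))/(2 - 50*√23/3) = -437612*(-1/393603) + (8 + 533 + 23238800)/(2 - 50*√23/3) = 62516/56229 + 23239341/(2 - 50*√23/3)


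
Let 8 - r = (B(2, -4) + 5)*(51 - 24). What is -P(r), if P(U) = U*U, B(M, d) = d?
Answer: -361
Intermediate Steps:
r = -19 (r = 8 - (-4 + 5)*(51 - 24) = 8 - 27 = -19)
P(U) = U²
-P(r) = -1*(-19)² = -1*361 = -361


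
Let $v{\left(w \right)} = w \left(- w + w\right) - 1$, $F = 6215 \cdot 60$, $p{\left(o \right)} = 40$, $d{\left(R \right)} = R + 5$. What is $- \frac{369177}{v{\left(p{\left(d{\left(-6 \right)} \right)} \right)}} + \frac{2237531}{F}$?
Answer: $\frac{137668340831}{372900} \approx 3.6918 \cdot 10^{5}$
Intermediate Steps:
$d{\left(R \right)} = 5 + R$
$F = 372900$
$v{\left(w \right)} = -1$ ($v{\left(w \right)} = w 0 - 1 = 0 - 1 = -1$)
$- \frac{369177}{v{\left(p{\left(d{\left(-6 \right)} \right)} \right)}} + \frac{2237531}{F} = - \frac{369177}{-1} + \frac{2237531}{372900} = \left(-369177\right) \left(-1\right) + 2237531 \cdot \frac{1}{372900} = 369177 + \frac{2237531}{372900} = \frac{137668340831}{372900}$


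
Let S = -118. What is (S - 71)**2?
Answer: 35721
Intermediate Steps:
(S - 71)**2 = (-118 - 71)**2 = (-189)**2 = 35721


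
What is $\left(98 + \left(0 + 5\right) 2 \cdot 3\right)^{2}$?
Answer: $16384$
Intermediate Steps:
$\left(98 + \left(0 + 5\right) 2 \cdot 3\right)^{2} = \left(98 + 5 \cdot 6\right)^{2} = \left(98 + 30\right)^{2} = 128^{2} = 16384$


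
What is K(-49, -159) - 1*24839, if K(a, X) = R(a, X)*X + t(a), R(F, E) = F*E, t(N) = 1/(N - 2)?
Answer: -64444009/51 ≈ -1.2636e+6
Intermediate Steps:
t(N) = 1/(-2 + N)
R(F, E) = E*F
K(a, X) = 1/(-2 + a) + a*X² (K(a, X) = (X*a)*X + 1/(-2 + a) = a*X² + 1/(-2 + a) = 1/(-2 + a) + a*X²)
K(-49, -159) - 1*24839 = (1 - 49*(-159)²*(-2 - 49))/(-2 - 49) - 1*24839 = (1 - 49*25281*(-51))/(-51) - 24839 = -(1 + 63177219)/51 - 24839 = -1/51*63177220 - 24839 = -63177220/51 - 24839 = -64444009/51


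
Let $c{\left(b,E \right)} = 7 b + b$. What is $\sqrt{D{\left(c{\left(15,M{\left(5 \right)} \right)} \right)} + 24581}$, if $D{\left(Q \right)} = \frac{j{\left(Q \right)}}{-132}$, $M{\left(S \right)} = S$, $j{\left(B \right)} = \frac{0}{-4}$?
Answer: $\sqrt{24581} \approx 156.78$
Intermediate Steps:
$j{\left(B \right)} = 0$ ($j{\left(B \right)} = 0 \left(- \frac{1}{4}\right) = 0$)
$c{\left(b,E \right)} = 8 b$
$D{\left(Q \right)} = 0$ ($D{\left(Q \right)} = \frac{0}{-132} = 0 \left(- \frac{1}{132}\right) = 0$)
$\sqrt{D{\left(c{\left(15,M{\left(5 \right)} \right)} \right)} + 24581} = \sqrt{0 + 24581} = \sqrt{24581}$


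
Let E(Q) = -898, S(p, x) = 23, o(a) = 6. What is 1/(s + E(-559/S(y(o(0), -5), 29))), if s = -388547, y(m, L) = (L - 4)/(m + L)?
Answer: -1/389445 ≈ -2.5678e-6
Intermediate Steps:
y(m, L) = (-4 + L)/(L + m)
1/(s + E(-559/S(y(o(0), -5), 29))) = 1/(-388547 - 898) = 1/(-389445) = -1/389445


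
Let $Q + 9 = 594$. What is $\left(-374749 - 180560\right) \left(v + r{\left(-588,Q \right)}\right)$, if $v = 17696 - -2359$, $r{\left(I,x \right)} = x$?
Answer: $-11461577760$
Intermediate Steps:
$Q = 585$ ($Q = -9 + 594 = 585$)
$v = 20055$ ($v = 17696 + 2359 = 20055$)
$\left(-374749 - 180560\right) \left(v + r{\left(-588,Q \right)}\right) = \left(-374749 - 180560\right) \left(20055 + 585\right) = \left(-555309\right) 20640 = -11461577760$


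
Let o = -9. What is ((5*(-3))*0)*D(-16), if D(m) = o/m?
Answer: 0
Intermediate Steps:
D(m) = -9/m
((5*(-3))*0)*D(-16) = ((5*(-3))*0)*(-9/(-16)) = (-15*0)*(-9*(-1/16)) = 0*(9/16) = 0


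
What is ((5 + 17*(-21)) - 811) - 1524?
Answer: -2687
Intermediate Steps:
((5 + 17*(-21)) - 811) - 1524 = ((5 - 357) - 811) - 1524 = (-352 - 811) - 1524 = -1163 - 1524 = -2687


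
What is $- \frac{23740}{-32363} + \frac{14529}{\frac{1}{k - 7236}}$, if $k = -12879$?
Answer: $- \frac{9458113749365}{32363} \approx -2.9225 \cdot 10^{8}$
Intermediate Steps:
$- \frac{23740}{-32363} + \frac{14529}{\frac{1}{k - 7236}} = - \frac{23740}{-32363} + \frac{14529}{\frac{1}{-12879 - 7236}} = \left(-23740\right) \left(- \frac{1}{32363}\right) + \frac{14529}{\frac{1}{-20115}} = \frac{23740}{32363} + \frac{14529}{- \frac{1}{20115}} = \frac{23740}{32363} + 14529 \left(-20115\right) = \frac{23740}{32363} - 292250835 = - \frac{9458113749365}{32363}$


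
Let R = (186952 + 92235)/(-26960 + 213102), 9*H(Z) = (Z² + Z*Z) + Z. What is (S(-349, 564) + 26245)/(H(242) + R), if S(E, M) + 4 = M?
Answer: 44905826790/21849999223 ≈ 2.0552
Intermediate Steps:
S(E, M) = -4 + M
H(Z) = Z/9 + 2*Z²/9 (H(Z) = ((Z² + Z*Z) + Z)/9 = ((Z² + Z²) + Z)/9 = (2*Z² + Z)/9 = (Z + 2*Z²)/9 = Z/9 + 2*Z²/9)
R = 279187/186142 ≈ 1.4999
(S(-349, 564) + 26245)/(H(242) + R) = ((-4 + 564) + 26245)/((⅑)*242*(1 + 2*242) + 279187/186142) = (560 + 26245)/((⅑)*242*(1 + 484) + 279187/186142) = 26805/((⅑)*242*485 + 279187/186142) = 26805/(117370/9 + 279187/186142) = 26805/(21849999223/1675278) = 26805*(1675278/21849999223) = 44905826790/21849999223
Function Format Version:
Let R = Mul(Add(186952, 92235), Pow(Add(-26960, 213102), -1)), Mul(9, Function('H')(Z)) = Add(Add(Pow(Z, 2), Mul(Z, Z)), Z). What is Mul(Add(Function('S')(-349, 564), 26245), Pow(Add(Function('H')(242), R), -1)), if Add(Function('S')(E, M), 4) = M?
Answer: Rational(44905826790, 21849999223) ≈ 2.0552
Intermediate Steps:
Function('S')(E, M) = Add(-4, M)
Function('H')(Z) = Add(Mul(Rational(1, 9), Z), Mul(Rational(2, 9), Pow(Z, 2))) (Function('H')(Z) = Mul(Rational(1, 9), Add(Add(Pow(Z, 2), Mul(Z, Z)), Z)) = Mul(Rational(1, 9), Add(Add(Pow(Z, 2), Pow(Z, 2)), Z)) = Mul(Rational(1, 9), Add(Mul(2, Pow(Z, 2)), Z)) = Mul(Rational(1, 9), Add(Z, Mul(2, Pow(Z, 2)))) = Add(Mul(Rational(1, 9), Z), Mul(Rational(2, 9), Pow(Z, 2))))
R = Rational(279187, 186142) (R = Mul(279187, Pow(186142, -1)) = Mul(279187, Rational(1, 186142)) = Rational(279187, 186142) ≈ 1.4999)
Mul(Add(Function('S')(-349, 564), 26245), Pow(Add(Function('H')(242), R), -1)) = Mul(Add(Add(-4, 564), 26245), Pow(Add(Mul(Rational(1, 9), 242, Add(1, Mul(2, 242))), Rational(279187, 186142)), -1)) = Mul(Add(560, 26245), Pow(Add(Mul(Rational(1, 9), 242, Add(1, 484)), Rational(279187, 186142)), -1)) = Mul(26805, Pow(Add(Mul(Rational(1, 9), 242, 485), Rational(279187, 186142)), -1)) = Mul(26805, Pow(Add(Rational(117370, 9), Rational(279187, 186142)), -1)) = Mul(26805, Pow(Rational(21849999223, 1675278), -1)) = Mul(26805, Rational(1675278, 21849999223)) = Rational(44905826790, 21849999223)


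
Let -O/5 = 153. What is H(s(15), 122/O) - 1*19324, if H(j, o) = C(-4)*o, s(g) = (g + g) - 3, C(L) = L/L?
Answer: -14782982/765 ≈ -19324.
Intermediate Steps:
O = -765 (O = -5*153 = -765)
C(L) = 1
s(g) = -3 + 2*g (s(g) = 2*g - 3 = -3 + 2*g)
H(j, o) = o (H(j, o) = 1*o = o)
H(s(15), 122/O) - 1*19324 = 122/(-765) - 1*19324 = 122*(-1/765) - 19324 = -122/765 - 19324 = -14782982/765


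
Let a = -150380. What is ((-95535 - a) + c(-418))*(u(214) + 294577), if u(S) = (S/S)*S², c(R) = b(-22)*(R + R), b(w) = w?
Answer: 24927897401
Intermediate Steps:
c(R) = -44*R (c(R) = -22*(R + R) = -44*R)
u(S) = S² (u(S) = 1*S² = S²)
((-95535 - a) + c(-418))*(u(214) + 294577) = ((-95535 - 1*(-150380)) - 44*(-418))*(214² + 294577) = ((-95535 + 150380) + 18392)*(45796 + 294577) = (54845 + 18392)*340373 = 73237*340373 = 24927897401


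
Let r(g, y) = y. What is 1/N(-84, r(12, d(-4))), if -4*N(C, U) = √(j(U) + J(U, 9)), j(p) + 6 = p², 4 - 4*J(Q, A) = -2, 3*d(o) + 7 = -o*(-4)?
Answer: -12*√1954/977 ≈ -0.54294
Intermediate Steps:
d(o) = -7/3 + 4*o/3 (d(o) = -7/3 + (-o*(-4))/3 = -7/3 + (4*o)/3 = -7/3 + 4*o/3)
J(Q, A) = 3/2 (J(Q, A) = 1 - ¼*(-2) = 1 + ½ = 3/2)
j(p) = -6 + p²
N(C, U) = -√(-9/2 + U²)/4 (N(C, U) = -√((-6 + U²) + 3/2)/4 = -√(-9/2 + U²)/4)
1/N(-84, r(12, d(-4))) = 1/(-√(-18 + 4*(-7/3 + (4/3)*(-4))²)/8) = 1/(-√(-18 + 4*(-7/3 - 16/3)²)/8) = 1/(-√(-18 + 4*(-23/3)²)/8) = 1/(-√(-18 + 4*(529/9))/8) = 1/(-√(-18 + 2116/9)/8) = 1/(-√1954/24) = -12*√1954/977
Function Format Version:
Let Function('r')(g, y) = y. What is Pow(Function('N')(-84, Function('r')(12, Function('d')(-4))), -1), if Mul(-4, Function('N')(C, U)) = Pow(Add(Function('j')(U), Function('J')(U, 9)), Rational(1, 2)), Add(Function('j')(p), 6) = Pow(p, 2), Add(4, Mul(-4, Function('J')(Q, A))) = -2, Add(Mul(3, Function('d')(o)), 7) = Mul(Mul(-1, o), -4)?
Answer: Mul(Rational(-12, 977), Pow(1954, Rational(1, 2))) ≈ -0.54294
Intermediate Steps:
Function('d')(o) = Add(Rational(-7, 3), Mul(Rational(4, 3), o)) (Function('d')(o) = Add(Rational(-7, 3), Mul(Rational(1, 3), Mul(Mul(-1, o), -4))) = Add(Rational(-7, 3), Mul(Rational(1, 3), Mul(4, o))) = Add(Rational(-7, 3), Mul(Rational(4, 3), o)))
Function('J')(Q, A) = Rational(3, 2) (Function('J')(Q, A) = Add(1, Mul(Rational(-1, 4), -2)) = Add(1, Rational(1, 2)) = Rational(3, 2))
Function('j')(p) = Add(-6, Pow(p, 2))
Function('N')(C, U) = Mul(Rational(-1, 4), Pow(Add(Rational(-9, 2), Pow(U, 2)), Rational(1, 2))) (Function('N')(C, U) = Mul(Rational(-1, 4), Pow(Add(Add(-6, Pow(U, 2)), Rational(3, 2)), Rational(1, 2))) = Mul(Rational(-1, 4), Pow(Add(Rational(-9, 2), Pow(U, 2)), Rational(1, 2))))
Pow(Function('N')(-84, Function('r')(12, Function('d')(-4))), -1) = Pow(Mul(Rational(-1, 8), Pow(Add(-18, Mul(4, Pow(Add(Rational(-7, 3), Mul(Rational(4, 3), -4)), 2))), Rational(1, 2))), -1) = Pow(Mul(Rational(-1, 8), Pow(Add(-18, Mul(4, Pow(Add(Rational(-7, 3), Rational(-16, 3)), 2))), Rational(1, 2))), -1) = Pow(Mul(Rational(-1, 8), Pow(Add(-18, Mul(4, Pow(Rational(-23, 3), 2))), Rational(1, 2))), -1) = Pow(Mul(Rational(-1, 8), Pow(Add(-18, Mul(4, Rational(529, 9))), Rational(1, 2))), -1) = Pow(Mul(Rational(-1, 8), Pow(Add(-18, Rational(2116, 9)), Rational(1, 2))), -1) = Pow(Mul(Rational(-1, 8), Pow(Rational(1954, 9), Rational(1, 2))), -1) = Pow(Mul(Rational(-1, 8), Mul(Rational(1, 3), Pow(1954, Rational(1, 2)))), -1) = Pow(Mul(Rational(-1, 24), Pow(1954, Rational(1, 2))), -1) = Mul(Rational(-12, 977), Pow(1954, Rational(1, 2)))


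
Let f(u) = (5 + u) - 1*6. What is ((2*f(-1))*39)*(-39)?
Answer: 6084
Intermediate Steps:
f(u) = -1 + u (f(u) = (5 + u) - 6 = -1 + u)
((2*f(-1))*39)*(-39) = ((2*(-1 - 1))*39)*(-39) = ((2*(-2))*39)*(-39) = -4*39*(-39) = -156*(-39) = 6084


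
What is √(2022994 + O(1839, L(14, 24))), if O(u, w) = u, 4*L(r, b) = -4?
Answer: √2024833 ≈ 1423.0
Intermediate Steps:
L(r, b) = -1 (L(r, b) = (¼)*(-4) = -1)
√(2022994 + O(1839, L(14, 24))) = √(2022994 + 1839) = √2024833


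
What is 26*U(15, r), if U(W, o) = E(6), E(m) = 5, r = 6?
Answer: 130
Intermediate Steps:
U(W, o) = 5
26*U(15, r) = 26*5 = 130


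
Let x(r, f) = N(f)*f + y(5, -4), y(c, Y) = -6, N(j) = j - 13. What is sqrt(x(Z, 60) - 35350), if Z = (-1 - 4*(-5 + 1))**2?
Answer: 14*I*sqrt(166) ≈ 180.38*I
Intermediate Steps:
N(j) = -13 + j
Z = 225 (Z = (-1 - 4*(-4))**2 = (-1 + 16)**2 = 15**2 = 225)
x(r, f) = -6 + f*(-13 + f) (x(r, f) = (-13 + f)*f - 6 = f*(-13 + f) - 6 = -6 + f*(-13 + f))
sqrt(x(Z, 60) - 35350) = sqrt((-6 + 60*(-13 + 60)) - 35350) = sqrt((-6 + 60*47) - 35350) = sqrt((-6 + 2820) - 35350) = sqrt(2814 - 35350) = sqrt(-32536) = 14*I*sqrt(166)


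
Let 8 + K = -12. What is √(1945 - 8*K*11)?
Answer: √3705 ≈ 60.869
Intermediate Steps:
K = -20 (K = -8 - 12 = -20)
√(1945 - 8*K*11) = √(1945 - 8*(-20)*11) = √(1945 + 160*11) = √(1945 + 1760) = √3705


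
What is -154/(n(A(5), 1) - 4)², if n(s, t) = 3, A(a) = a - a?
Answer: -154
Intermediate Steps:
A(a) = 0
-154/(n(A(5), 1) - 4)² = -154/(3 - 4)² = -154/((-1)²) = -154/1 = -154*1 = -154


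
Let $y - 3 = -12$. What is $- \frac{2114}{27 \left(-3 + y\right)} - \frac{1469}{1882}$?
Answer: $\frac{437824}{76221} \approx 5.7441$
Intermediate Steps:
$y = -9$ ($y = 3 - 12 = -9$)
$- \frac{2114}{27 \left(-3 + y\right)} - \frac{1469}{1882} = - \frac{2114}{27 \left(-3 - 9\right)} - \frac{1469}{1882} = - \frac{2114}{27 \left(-12\right)} - \frac{1469}{1882} = - \frac{2114}{-324} - \frac{1469}{1882} = \left(-2114\right) \left(- \frac{1}{324}\right) - \frac{1469}{1882} = \frac{1057}{162} - \frac{1469}{1882} = \frac{437824}{76221}$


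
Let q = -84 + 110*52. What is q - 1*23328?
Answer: -17692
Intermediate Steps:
q = 5636 (q = -84 + 5720 = 5636)
q - 1*23328 = 5636 - 1*23328 = 5636 - 23328 = -17692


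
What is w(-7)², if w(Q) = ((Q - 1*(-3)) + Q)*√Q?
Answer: -847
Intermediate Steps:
w(Q) = √Q*(3 + 2*Q) (w(Q) = ((Q + 3) + Q)*√Q = ((3 + Q) + Q)*√Q = (3 + 2*Q)*√Q = √Q*(3 + 2*Q))
w(-7)² = (√(-7)*(3 + 2*(-7)))² = ((I*√7)*(3 - 14))² = ((I*√7)*(-11))² = (-11*I*√7)² = -847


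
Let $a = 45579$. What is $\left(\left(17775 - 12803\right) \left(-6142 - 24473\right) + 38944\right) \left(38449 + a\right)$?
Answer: $-12787283231408$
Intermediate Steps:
$\left(\left(17775 - 12803\right) \left(-6142 - 24473\right) + 38944\right) \left(38449 + a\right) = \left(\left(17775 - 12803\right) \left(-6142 - 24473\right) + 38944\right) \left(38449 + 45579\right) = \left(4972 \left(-30615\right) + 38944\right) 84028 = \left(-152217780 + 38944\right) 84028 = \left(-152178836\right) 84028 = -12787283231408$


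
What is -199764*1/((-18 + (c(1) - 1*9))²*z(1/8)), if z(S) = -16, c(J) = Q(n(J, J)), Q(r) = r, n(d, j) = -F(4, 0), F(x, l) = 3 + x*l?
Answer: 5549/400 ≈ 13.872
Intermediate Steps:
F(x, l) = 3 + l*x
n(d, j) = -3 (n(d, j) = -(3 + 0*4) = -(3 + 0) = -1*3 = -3)
c(J) = -3
-199764*1/((-18 + (c(1) - 1*9))²*z(1/8)) = -199764*(-1/(16*(-18 + (-3 - 1*9))²)) = -199764*(-1/(16*(-18 + (-3 - 9))²)) = -199764*(-1/(16*(-18 - 12)²)) = -199764/((-16*(-30)²)) = -199764/((-16*900)) = -199764/(-14400) = -199764*(-1/14400) = 5549/400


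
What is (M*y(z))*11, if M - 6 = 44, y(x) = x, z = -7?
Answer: -3850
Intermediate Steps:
M = 50 (M = 6 + 44 = 50)
(M*y(z))*11 = (50*(-7))*11 = -350*11 = -3850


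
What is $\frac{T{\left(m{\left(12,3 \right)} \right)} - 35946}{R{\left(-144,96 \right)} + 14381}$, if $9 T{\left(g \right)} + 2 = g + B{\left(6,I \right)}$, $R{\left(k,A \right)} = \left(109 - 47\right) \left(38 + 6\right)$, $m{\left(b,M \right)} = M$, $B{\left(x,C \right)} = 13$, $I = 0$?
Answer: $- \frac{323500}{153981} \approx -2.1009$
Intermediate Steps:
$R{\left(k,A \right)} = 2728$ ($R{\left(k,A \right)} = 62 \cdot 44 = 2728$)
$T{\left(g \right)} = \frac{11}{9} + \frac{g}{9}$ ($T{\left(g \right)} = - \frac{2}{9} + \frac{g + 13}{9} = - \frac{2}{9} + \frac{13 + g}{9} = - \frac{2}{9} + \left(\frac{13}{9} + \frac{g}{9}\right) = \frac{11}{9} + \frac{g}{9}$)
$\frac{T{\left(m{\left(12,3 \right)} \right)} - 35946}{R{\left(-144,96 \right)} + 14381} = \frac{\left(\frac{11}{9} + \frac{1}{9} \cdot 3\right) - 35946}{2728 + 14381} = \frac{\left(\frac{11}{9} + \frac{1}{3}\right) - 35946}{17109} = \left(\frac{14}{9} - 35946\right) \frac{1}{17109} = \left(- \frac{323500}{9}\right) \frac{1}{17109} = - \frac{323500}{153981}$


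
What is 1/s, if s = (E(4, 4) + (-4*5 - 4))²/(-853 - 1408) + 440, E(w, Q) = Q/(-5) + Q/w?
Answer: 475/208881 ≈ 0.0022740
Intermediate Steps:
E(w, Q) = -Q/5 + Q/w (E(w, Q) = Q*(-⅕) + Q/w = -Q/5 + Q/w)
s = 208881/475 (s = ((-⅕*4 + 4/4) + (-4*5 - 4))²/(-853 - 1408) + 440 = ((-⅘ + 4*(¼)) + (-20 - 4))²/(-2261) + 440 = ((-⅘ + 1) - 24)²*(-1/2261) + 440 = (⅕ - 24)²*(-1/2261) + 440 = (-119/5)²*(-1/2261) + 440 = (14161/25)*(-1/2261) + 440 = -119/475 + 440 = 208881/475 ≈ 439.75)
1/s = 1/(208881/475) = 475/208881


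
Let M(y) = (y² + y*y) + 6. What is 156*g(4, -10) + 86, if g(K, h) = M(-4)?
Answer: 6014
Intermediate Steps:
M(y) = 6 + 2*y² (M(y) = (y² + y²) + 6 = 2*y² + 6 = 6 + 2*y²)
g(K, h) = 38 (g(K, h) = 6 + 2*(-4)² = 6 + 2*16 = 6 + 32 = 38)
156*g(4, -10) + 86 = 156*38 + 86 = 5928 + 86 = 6014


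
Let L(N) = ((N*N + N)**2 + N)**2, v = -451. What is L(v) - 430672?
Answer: 1696509176481296367729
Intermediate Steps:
L(N) = (N + (N + N**2)**2)**2 (L(N) = ((N**2 + N)**2 + N)**2 = ((N + N**2)**2 + N)**2 = (N + (N + N**2)**2)**2)
L(v) - 430672 = (-451)**2*(1 - 451*(1 - 451)**2)**2 - 430672 = 203401*(1 - 451*(-450)**2)**2 - 430672 = 203401*(1 - 451*202500)**2 - 430672 = 203401*(1 - 91327500)**2 - 430672 = 203401*(-91327499)**2 - 430672 = 203401*8340712073595001 - 430672 = 1696509176481296798401 - 430672 = 1696509176481296367729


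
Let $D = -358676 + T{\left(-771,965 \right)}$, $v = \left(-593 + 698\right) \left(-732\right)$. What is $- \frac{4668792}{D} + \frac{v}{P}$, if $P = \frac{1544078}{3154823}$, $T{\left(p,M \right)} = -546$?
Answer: $- \frac{21774208074617346}{138666696829} \approx -1.5703 \cdot 10^{5}$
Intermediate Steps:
$P = \frac{1544078}{3154823}$ ($P = 1544078 \cdot \frac{1}{3154823} = \frac{1544078}{3154823} \approx 0.48943$)
$v = -76860$ ($v = 105 \left(-732\right) = -76860$)
$D = -359222$ ($D = -358676 - 546 = -359222$)
$- \frac{4668792}{D} + \frac{v}{P} = - \frac{4668792}{-359222} - \frac{76860}{\frac{1544078}{3154823}} = \left(-4668792\right) \left(- \frac{1}{359222}\right) - \frac{121239847890}{772039} = \frac{2334396}{179611} - \frac{121239847890}{772039} = - \frac{21774208074617346}{138666696829}$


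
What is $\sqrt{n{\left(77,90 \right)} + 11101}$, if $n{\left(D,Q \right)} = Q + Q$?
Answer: $\sqrt{11281} \approx 106.21$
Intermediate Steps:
$n{\left(D,Q \right)} = 2 Q$
$\sqrt{n{\left(77,90 \right)} + 11101} = \sqrt{2 \cdot 90 + 11101} = \sqrt{180 + 11101} = \sqrt{11281}$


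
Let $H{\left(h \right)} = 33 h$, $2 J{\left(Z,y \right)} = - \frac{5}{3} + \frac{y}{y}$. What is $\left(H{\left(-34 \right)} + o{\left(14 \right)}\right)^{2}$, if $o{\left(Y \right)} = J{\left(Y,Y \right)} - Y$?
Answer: $\frac{11621281}{9} \approx 1.2913 \cdot 10^{6}$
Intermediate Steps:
$J{\left(Z,y \right)} = - \frac{1}{3}$ ($J{\left(Z,y \right)} = \frac{- \frac{5}{3} + \frac{y}{y}}{2} = \frac{\left(-5\right) \frac{1}{3} + 1}{2} = \frac{- \frac{5}{3} + 1}{2} = \frac{1}{2} \left(- \frac{2}{3}\right) = - \frac{1}{3}$)
$o{\left(Y \right)} = - \frac{1}{3} - Y$
$\left(H{\left(-34 \right)} + o{\left(14 \right)}\right)^{2} = \left(33 \left(-34\right) - \frac{43}{3}\right)^{2} = \left(-1122 - \frac{43}{3}\right)^{2} = \left(- \frac{3409}{3}\right)^{2} = \frac{11621281}{9}$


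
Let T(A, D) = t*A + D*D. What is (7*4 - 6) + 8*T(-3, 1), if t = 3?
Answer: -42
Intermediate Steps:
T(A, D) = D² + 3*A (T(A, D) = 3*A + D*D = 3*A + D² = D² + 3*A)
(7*4 - 6) + 8*T(-3, 1) = (7*4 - 6) + 8*(1² + 3*(-3)) = (28 - 6) + 8*(1 - 9) = 22 + 8*(-8) = 22 - 64 = -42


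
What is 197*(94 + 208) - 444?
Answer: 59050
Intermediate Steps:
197*(94 + 208) - 444 = 197*302 - 444 = 59494 - 444 = 59050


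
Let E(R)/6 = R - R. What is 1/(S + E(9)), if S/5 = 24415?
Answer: 1/122075 ≈ 8.1917e-6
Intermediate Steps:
S = 122075 (S = 5*24415 = 122075)
E(R) = 0 (E(R) = 6*(R - R) = 6*0 = 0)
1/(S + E(9)) = 1/(122075 + 0) = 1/122075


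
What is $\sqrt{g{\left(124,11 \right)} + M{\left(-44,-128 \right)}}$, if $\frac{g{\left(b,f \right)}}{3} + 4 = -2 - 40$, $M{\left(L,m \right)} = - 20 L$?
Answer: $\sqrt{742} \approx 27.24$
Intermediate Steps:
$g{\left(b,f \right)} = -138$ ($g{\left(b,f \right)} = -12 + 3 \left(-2 - 40\right) = -12 + 3 \left(-42\right) = -12 - 126 = -138$)
$\sqrt{g{\left(124,11 \right)} + M{\left(-44,-128 \right)}} = \sqrt{-138 - -880} = \sqrt{-138 + 880} = \sqrt{742}$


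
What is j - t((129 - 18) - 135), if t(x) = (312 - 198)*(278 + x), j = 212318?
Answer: 183362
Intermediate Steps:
t(x) = 31692 + 114*x (t(x) = 114*(278 + x) = 31692 + 114*x)
j - t((129 - 18) - 135) = 212318 - (31692 + 114*((129 - 18) - 135)) = 212318 - (31692 + 114*(111 - 135)) = 212318 - (31692 + 114*(-24)) = 212318 - (31692 - 2736) = 212318 - 1*28956 = 212318 - 28956 = 183362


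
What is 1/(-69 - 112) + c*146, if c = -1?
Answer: -26427/181 ≈ -146.01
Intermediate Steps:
1/(-69 - 112) + c*146 = 1/(-69 - 112) - 1*146 = 1/(-181) - 146 = -1/181 - 146 = -26427/181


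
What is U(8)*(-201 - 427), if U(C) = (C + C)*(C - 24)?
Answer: 160768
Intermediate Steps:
U(C) = 2*C*(-24 + C) (U(C) = (2*C)*(-24 + C) = 2*C*(-24 + C))
U(8)*(-201 - 427) = (2*8*(-24 + 8))*(-201 - 427) = (2*8*(-16))*(-628) = -256*(-628) = 160768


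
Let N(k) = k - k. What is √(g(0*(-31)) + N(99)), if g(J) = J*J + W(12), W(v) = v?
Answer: 2*√3 ≈ 3.4641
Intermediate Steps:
g(J) = 12 + J² (g(J) = J*J + 12 = J² + 12 = 12 + J²)
N(k) = 0
√(g(0*(-31)) + N(99)) = √((12 + (0*(-31))²) + 0) = √((12 + 0²) + 0) = √((12 + 0) + 0) = √(12 + 0) = √12 = 2*√3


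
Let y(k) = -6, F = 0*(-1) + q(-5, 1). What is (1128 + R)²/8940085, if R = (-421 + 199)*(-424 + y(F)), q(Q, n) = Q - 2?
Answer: 9329241744/8940085 ≈ 1043.5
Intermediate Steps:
q(Q, n) = -2 + Q
F = -7 (F = 0*(-1) + (-2 - 5) = 0 - 7 = -7)
R = 95460 (R = (-421 + 199)*(-424 - 6) = -222*(-430) = 95460)
(1128 + R)²/8940085 = (1128 + 95460)²/8940085 = 96588²*(1/8940085) = 9329241744*(1/8940085) = 9329241744/8940085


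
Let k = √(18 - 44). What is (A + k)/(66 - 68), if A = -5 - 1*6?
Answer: 11/2 - I*√26/2 ≈ 5.5 - 2.5495*I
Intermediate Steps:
A = -11 (A = -5 - 6 = -11)
k = I*√26 (k = √(-26) = I*√26 ≈ 5.099*I)
(A + k)/(66 - 68) = (-11 + I*√26)/(66 - 68) = (-11 + I*√26)/(-2) = -(-11 + I*√26)/2 = 11/2 - I*√26/2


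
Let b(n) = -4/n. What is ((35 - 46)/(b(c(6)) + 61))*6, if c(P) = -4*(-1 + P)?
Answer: -55/51 ≈ -1.0784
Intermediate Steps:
c(P) = 4 - 4*P
((35 - 46)/(b(c(6)) + 61))*6 = ((35 - 46)/(-4/(4 - 4*6) + 61))*6 = -11/(-4/(4 - 24) + 61)*6 = -11/(-4/(-20) + 61)*6 = -11/(-4*(-1/20) + 61)*6 = -11/(⅕ + 61)*6 = -11/306/5*6 = -11*5/306*6 = -55/306*6 = -55/51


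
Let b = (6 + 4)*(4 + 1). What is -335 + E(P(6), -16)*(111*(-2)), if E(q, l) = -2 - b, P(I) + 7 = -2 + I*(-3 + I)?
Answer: 11209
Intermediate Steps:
b = 50 (b = 10*5 = 50)
P(I) = -9 + I*(-3 + I) (P(I) = -7 + (-2 + I*(-3 + I)) = -9 + I*(-3 + I))
E(q, l) = -52 (E(q, l) = -2 - 1*50 = -2 - 50 = -52)
-335 + E(P(6), -16)*(111*(-2)) = -335 - 5772*(-2) = -335 - 52*(-222) = -335 + 11544 = 11209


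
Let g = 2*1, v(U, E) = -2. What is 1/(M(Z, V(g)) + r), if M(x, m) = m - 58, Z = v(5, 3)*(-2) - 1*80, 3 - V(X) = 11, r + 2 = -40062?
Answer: -1/40130 ≈ -2.4919e-5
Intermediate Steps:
g = 2
r = -40064 (r = -2 - 40062 = -40064)
V(X) = -8 (V(X) = 3 - 1*11 = 3 - 11 = -8)
Z = -76 (Z = -2*(-2) - 1*80 = 4 - 80 = -76)
M(x, m) = -58 + m
1/(M(Z, V(g)) + r) = 1/((-58 - 8) - 40064) = 1/(-66 - 40064) = 1/(-40130) = -1/40130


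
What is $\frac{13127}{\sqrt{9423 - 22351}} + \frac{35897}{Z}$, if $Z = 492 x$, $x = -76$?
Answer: $- \frac{35897}{37392} - \frac{13127 i \sqrt{202}}{1616} \approx -0.96002 - 115.45 i$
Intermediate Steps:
$Z = -37392$ ($Z = 492 \left(-76\right) = -37392$)
$\frac{13127}{\sqrt{9423 - 22351}} + \frac{35897}{Z} = \frac{13127}{\sqrt{9423 - 22351}} + \frac{35897}{-37392} = \frac{13127}{\sqrt{-12928}} + 35897 \left(- \frac{1}{37392}\right) = \frac{13127}{8 i \sqrt{202}} - \frac{35897}{37392} = 13127 \left(- \frac{i \sqrt{202}}{1616}\right) - \frac{35897}{37392} = - \frac{13127 i \sqrt{202}}{1616} - \frac{35897}{37392} = - \frac{35897}{37392} - \frac{13127 i \sqrt{202}}{1616}$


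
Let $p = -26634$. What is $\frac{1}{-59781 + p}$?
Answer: $- \frac{1}{86415} \approx -1.1572 \cdot 10^{-5}$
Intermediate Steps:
$\frac{1}{-59781 + p} = \frac{1}{-59781 - 26634} = \frac{1}{-86415} = - \frac{1}{86415}$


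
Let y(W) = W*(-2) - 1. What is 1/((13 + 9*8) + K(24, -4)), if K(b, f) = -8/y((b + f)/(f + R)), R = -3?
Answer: 33/2749 ≈ 0.012004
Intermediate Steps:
y(W) = -1 - 2*W (y(W) = -2*W - 1 = -1 - 2*W)
K(b, f) = -8/(-1 - 2*(b + f)/(-3 + f)) (K(b, f) = -8/(-1 - 2*(b + f)/(f - 3)) = -8/(-1 - 2*(b + f)/(-3 + f)))
1/((13 + 9*8) + K(24, -4)) = 1/((13 + 9*8) + 8*(-3 - 4)/(-3 + 2*24 + 3*(-4))) = 1/((13 + 72) + 8*(-7)/(-3 + 48 - 12)) = 1/(85 + 8*(-7)/33) = 1/(85 + 8*(1/33)*(-7)) = 1/(85 - 56/33) = 1/(2749/33) = 33/2749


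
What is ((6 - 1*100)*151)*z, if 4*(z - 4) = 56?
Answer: -255492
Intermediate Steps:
z = 18 (z = 4 + (1/4)*56 = 4 + 14 = 18)
((6 - 1*100)*151)*z = ((6 - 1*100)*151)*18 = ((6 - 100)*151)*18 = -94*151*18 = -14194*18 = -255492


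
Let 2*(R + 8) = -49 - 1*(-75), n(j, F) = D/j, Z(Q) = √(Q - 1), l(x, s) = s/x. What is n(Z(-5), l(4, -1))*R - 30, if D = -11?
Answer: -30 + 55*I*√6/6 ≈ -30.0 + 22.454*I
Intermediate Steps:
Z(Q) = √(-1 + Q)
n(j, F) = -11/j
R = 5 (R = -8 + (-49 - 1*(-75))/2 = -8 + (-49 + 75)/2 = -8 + (½)*26 = -8 + 13 = 5)
n(Z(-5), l(4, -1))*R - 30 = -11/√(-1 - 5)*5 - 30 = -11*(-I*√6/6)*5 - 30 = -(-11)*I*√6/6*5 - 30 = (11*I*√6/6)*5 - 30 = 55*I*√6/6 - 30 = -30 + 55*I*√6/6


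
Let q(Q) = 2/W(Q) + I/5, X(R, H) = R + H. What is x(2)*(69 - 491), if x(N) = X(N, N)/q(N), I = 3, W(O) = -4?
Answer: -16880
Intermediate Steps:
X(R, H) = H + R
q(Q) = 1/10 (q(Q) = 2/(-4) + 3/5 = 2*(-1/4) + 3*(1/5) = -1/2 + 3/5 = 1/10)
x(N) = 20*N (x(N) = (N + N)/(1/10) = (2*N)*10 = 20*N)
x(2)*(69 - 491) = (20*2)*(69 - 491) = 40*(-422) = -16880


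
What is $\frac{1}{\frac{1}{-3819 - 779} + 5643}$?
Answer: $\frac{4598}{25946513} \approx 0.00017721$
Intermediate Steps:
$\frac{1}{\frac{1}{-3819 - 779} + 5643} = \frac{1}{\frac{1}{-4598} + 5643} = \frac{1}{- \frac{1}{4598} + 5643} = \frac{1}{\frac{25946513}{4598}} = \frac{4598}{25946513}$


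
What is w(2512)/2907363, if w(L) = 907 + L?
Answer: 3419/2907363 ≈ 0.0011760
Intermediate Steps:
w(2512)/2907363 = (907 + 2512)/2907363 = 3419*(1/2907363) = 3419/2907363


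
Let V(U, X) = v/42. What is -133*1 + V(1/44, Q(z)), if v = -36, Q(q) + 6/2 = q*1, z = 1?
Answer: -937/7 ≈ -133.86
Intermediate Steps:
Q(q) = -3 + q (Q(q) = -3 + q*1 = -3 + q)
V(U, X) = -6/7 (V(U, X) = -36/42 = -36*1/42 = -6/7)
-133*1 + V(1/44, Q(z)) = -133*1 - 6/7 = -133 - 6/7 = -937/7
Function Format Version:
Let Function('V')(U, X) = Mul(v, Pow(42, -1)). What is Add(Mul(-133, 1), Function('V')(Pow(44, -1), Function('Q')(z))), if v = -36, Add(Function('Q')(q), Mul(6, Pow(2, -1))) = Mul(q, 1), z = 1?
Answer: Rational(-937, 7) ≈ -133.86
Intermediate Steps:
Function('Q')(q) = Add(-3, q) (Function('Q')(q) = Add(-3, Mul(q, 1)) = Add(-3, q))
Function('V')(U, X) = Rational(-6, 7) (Function('V')(U, X) = Mul(-36, Pow(42, -1)) = Mul(-36, Rational(1, 42)) = Rational(-6, 7))
Add(Mul(-133, 1), Function('V')(Pow(44, -1), Function('Q')(z))) = Add(Mul(-133, 1), Rational(-6, 7)) = Add(-133, Rational(-6, 7)) = Rational(-937, 7)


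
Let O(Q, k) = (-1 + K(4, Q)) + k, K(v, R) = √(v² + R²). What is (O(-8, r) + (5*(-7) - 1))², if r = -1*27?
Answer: 4176 - 512*√5 ≈ 3031.1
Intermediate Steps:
K(v, R) = √(R² + v²)
r = -27
O(Q, k) = -1 + k + √(16 + Q²) (O(Q, k) = (-1 + √(Q² + 4²)) + k = (-1 + √(Q² + 16)) + k = (-1 + √(16 + Q²)) + k = -1 + k + √(16 + Q²))
(O(-8, r) + (5*(-7) - 1))² = ((-1 - 27 + √(16 + (-8)²)) + (5*(-7) - 1))² = ((-1 - 27 + √(16 + 64)) + (-35 - 1))² = ((-1 - 27 + √80) - 36)² = ((-1 - 27 + 4*√5) - 36)² = ((-28 + 4*√5) - 36)² = (-64 + 4*√5)²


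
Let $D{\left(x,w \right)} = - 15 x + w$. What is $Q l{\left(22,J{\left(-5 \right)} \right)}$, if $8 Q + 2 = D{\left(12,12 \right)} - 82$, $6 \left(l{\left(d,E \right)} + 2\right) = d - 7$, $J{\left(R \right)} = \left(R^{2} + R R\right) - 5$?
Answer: $- \frac{63}{4} \approx -15.75$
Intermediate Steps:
$D{\left(x,w \right)} = w - 15 x$
$J{\left(R \right)} = -5 + 2 R^{2}$ ($J{\left(R \right)} = \left(R^{2} + R^{2}\right) - 5 = 2 R^{2} - 5 = -5 + 2 R^{2}$)
$l{\left(d,E \right)} = - \frac{19}{6} + \frac{d}{6}$ ($l{\left(d,E \right)} = -2 + \frac{d - 7}{6} = -2 + \frac{-7 + d}{6} = -2 + \left(- \frac{7}{6} + \frac{d}{6}\right) = - \frac{19}{6} + \frac{d}{6}$)
$Q = - \frac{63}{2}$ ($Q = - \frac{1}{4} + \frac{\left(12 - 180\right) - 82}{8} = - \frac{1}{4} + \frac{-168 - 82}{8} = - \frac{1}{4} + \frac{1}{8} \left(-250\right) = - \frac{1}{4} - \frac{125}{4} = - \frac{63}{2} \approx -31.5$)
$Q l{\left(22,J{\left(-5 \right)} \right)} = - \frac{63 \left(- \frac{19}{6} + \frac{1}{6} \cdot 22\right)}{2} = - \frac{63 \left(- \frac{19}{6} + \frac{11}{3}\right)}{2} = \left(- \frac{63}{2}\right) \frac{1}{2} = - \frac{63}{4}$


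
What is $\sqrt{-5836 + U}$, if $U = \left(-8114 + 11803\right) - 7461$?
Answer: $2 i \sqrt{2402} \approx 98.02 i$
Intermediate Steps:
$U = -3772$ ($U = 3689 - 7461 = -3772$)
$\sqrt{-5836 + U} = \sqrt{-5836 - 3772} = \sqrt{-9608} = 2 i \sqrt{2402}$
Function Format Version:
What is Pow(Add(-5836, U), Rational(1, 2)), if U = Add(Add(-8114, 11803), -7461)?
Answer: Mul(2, I, Pow(2402, Rational(1, 2))) ≈ Mul(98.020, I)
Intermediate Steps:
U = -3772 (U = Add(3689, -7461) = -3772)
Pow(Add(-5836, U), Rational(1, 2)) = Pow(Add(-5836, -3772), Rational(1, 2)) = Pow(-9608, Rational(1, 2)) = Mul(2, I, Pow(2402, Rational(1, 2)))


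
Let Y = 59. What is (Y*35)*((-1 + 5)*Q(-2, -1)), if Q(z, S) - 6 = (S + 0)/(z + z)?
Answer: 51625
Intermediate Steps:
Q(z, S) = 6 + S/(2*z) (Q(z, S) = 6 + (S + 0)/(z + z) = 6 + S/((2*z)) = 6 + S*(1/(2*z)) = 6 + S/(2*z))
(Y*35)*((-1 + 5)*Q(-2, -1)) = (59*35)*((-1 + 5)*(6 + (½)*(-1)/(-2))) = 2065*(4*(6 + (½)*(-1)*(-½))) = 2065*(4*(6 + ¼)) = 2065*(4*(25/4)) = 2065*25 = 51625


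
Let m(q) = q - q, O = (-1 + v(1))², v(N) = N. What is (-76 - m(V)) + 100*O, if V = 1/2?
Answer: -76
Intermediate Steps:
V = ½ ≈ 0.50000
O = 0 (O = (-1 + 1)² = 0² = 0)
m(q) = 0
(-76 - m(V)) + 100*O = (-76 - 1*0) + 100*0 = (-76 + 0) + 0 = -76 + 0 = -76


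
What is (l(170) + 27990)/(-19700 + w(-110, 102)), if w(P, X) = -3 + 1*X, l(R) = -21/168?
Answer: -223919/156808 ≈ -1.4280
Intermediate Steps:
l(R) = -1/8 (l(R) = -21*1/168 = -1/8)
w(P, X) = -3 + X
(l(170) + 27990)/(-19700 + w(-110, 102)) = (-1/8 + 27990)/(-19700 + (-3 + 102)) = 223919/(8*(-19700 + 99)) = (223919/8)/(-19601) = (223919/8)*(-1/19601) = -223919/156808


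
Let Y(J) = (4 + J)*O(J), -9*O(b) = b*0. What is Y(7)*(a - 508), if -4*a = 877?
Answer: 0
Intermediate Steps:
a = -877/4 (a = -¼*877 = -877/4 ≈ -219.25)
O(b) = 0 (O(b) = -b*0/9 = -⅑*0 = 0)
Y(J) = 0 (Y(J) = (4 + J)*0 = 0)
Y(7)*(a - 508) = 0*(-877/4 - 508) = 0*(-2909/4) = 0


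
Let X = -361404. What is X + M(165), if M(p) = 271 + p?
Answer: -360968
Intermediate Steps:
X + M(165) = -361404 + (271 + 165) = -361404 + 436 = -360968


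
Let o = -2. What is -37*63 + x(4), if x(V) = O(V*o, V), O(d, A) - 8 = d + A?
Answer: -2327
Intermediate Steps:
O(d, A) = 8 + A + d (O(d, A) = 8 + (d + A) = 8 + (A + d) = 8 + A + d)
x(V) = 8 - V (x(V) = 8 + V + V*(-2) = 8 + V - 2*V = 8 - V)
-37*63 + x(4) = -37*63 + (8 - 1*4) = -2331 + (8 - 4) = -2331 + 4 = -2327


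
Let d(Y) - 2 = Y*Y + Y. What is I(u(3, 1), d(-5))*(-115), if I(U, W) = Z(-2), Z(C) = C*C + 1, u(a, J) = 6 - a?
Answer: -575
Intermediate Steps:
d(Y) = 2 + Y + Y² (d(Y) = 2 + (Y*Y + Y) = 2 + (Y² + Y) = 2 + (Y + Y²) = 2 + Y + Y²)
Z(C) = 1 + C² (Z(C) = C² + 1 = 1 + C²)
I(U, W) = 5 (I(U, W) = 1 + (-2)² = 1 + 4 = 5)
I(u(3, 1), d(-5))*(-115) = 5*(-115) = -575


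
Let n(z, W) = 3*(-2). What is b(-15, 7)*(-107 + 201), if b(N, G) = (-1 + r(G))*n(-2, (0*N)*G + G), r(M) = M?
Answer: -3384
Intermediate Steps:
n(z, W) = -6
b(N, G) = 6 - 6*G (b(N, G) = (-1 + G)*(-6) = 6 - 6*G)
b(-15, 7)*(-107 + 201) = (6 - 6*7)*(-107 + 201) = (6 - 42)*94 = -36*94 = -3384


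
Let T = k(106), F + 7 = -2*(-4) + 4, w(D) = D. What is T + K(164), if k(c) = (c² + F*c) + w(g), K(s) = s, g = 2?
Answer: 11932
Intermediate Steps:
F = 5 (F = -7 + (-2*(-4) + 4) = -7 + (8 + 4) = -7 + 12 = 5)
k(c) = 2 + c² + 5*c (k(c) = (c² + 5*c) + 2 = 2 + c² + 5*c)
T = 11768 (T = 2 + 106² + 5*106 = 2 + 11236 + 530 = 11768)
T + K(164) = 11768 + 164 = 11932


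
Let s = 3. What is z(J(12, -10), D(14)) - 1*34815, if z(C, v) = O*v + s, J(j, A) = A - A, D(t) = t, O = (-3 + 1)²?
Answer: -34756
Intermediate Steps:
O = 4 (O = (-2)² = 4)
J(j, A) = 0
z(C, v) = 3 + 4*v (z(C, v) = 4*v + 3 = 3 + 4*v)
z(J(12, -10), D(14)) - 1*34815 = (3 + 4*14) - 1*34815 = (3 + 56) - 34815 = 59 - 34815 = -34756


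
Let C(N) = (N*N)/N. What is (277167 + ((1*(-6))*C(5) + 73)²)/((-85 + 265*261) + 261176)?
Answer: 34877/41282 ≈ 0.84485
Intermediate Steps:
C(N) = N (C(N) = N²/N = N)
(277167 + ((1*(-6))*C(5) + 73)²)/((-85 + 265*261) + 261176) = (277167 + ((1*(-6))*5 + 73)²)/((-85 + 265*261) + 261176) = (277167 + (-6*5 + 73)²)/((-85 + 69165) + 261176) = (277167 + (-30 + 73)²)/(69080 + 261176) = (277167 + 43²)/330256 = (277167 + 1849)*(1/330256) = 279016*(1/330256) = 34877/41282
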